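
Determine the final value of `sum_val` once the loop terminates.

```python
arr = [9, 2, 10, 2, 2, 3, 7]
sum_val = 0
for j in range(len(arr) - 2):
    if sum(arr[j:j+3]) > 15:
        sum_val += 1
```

Let's trace through this code step by step.

Initialize: arr = [9, 2, 10, 2, 2, 3, 7]
Initialize: sum_val = 0
Entering loop: for j in range(len(arr) - 2):
After iteration 1: j = 0, sum_val = 1
After iteration 2: j = 1, sum_val = 1
After iteration 3: j = 2, sum_val = 1
After iteration 4: j = 3, sum_val = 1
After iteration 5: j = 4, sum_val = 1
Loop ends.

Final answer: 1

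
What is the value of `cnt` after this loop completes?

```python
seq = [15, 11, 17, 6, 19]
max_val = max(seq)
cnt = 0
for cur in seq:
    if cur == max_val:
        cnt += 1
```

Let's trace through this code step by step.

Initialize: seq = [15, 11, 17, 6, 19]
Initialize: max_val = 19
Initialize: cnt = 0
Entering loop: for cur in seq:
After iteration 1: cur = 15, cnt = 0
After iteration 2: cur = 11, cnt = 0
After iteration 3: cur = 17, cnt = 0
After iteration 4: cur = 6, cnt = 0
After iteration 5: cur = 19, cnt = 1
Loop ends.

Final answer: 1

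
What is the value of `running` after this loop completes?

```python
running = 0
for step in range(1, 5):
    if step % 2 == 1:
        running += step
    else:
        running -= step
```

Let's trace through this code step by step.

Initialize: running = 0
Entering loop: for step in range(1, 5):
After iteration 1: step = 1, running = 1
After iteration 2: step = 2, running = -1
After iteration 3: step = 3, running = 2
After iteration 4: step = 4, running = -2
Loop ends.

Final answer: -2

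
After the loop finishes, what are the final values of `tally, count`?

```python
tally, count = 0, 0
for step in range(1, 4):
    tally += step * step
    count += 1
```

Let's trace through this code step by step.

Initialize: tally = 0
Initialize: count = 0
Entering loop: for step in range(1, 4):
After iteration 1: step = 1, tally = 1, count = 1
After iteration 2: step = 2, tally = 5, count = 2
After iteration 3: step = 3, tally = 14, count = 3
Loop ends.

Final answer: 14, 3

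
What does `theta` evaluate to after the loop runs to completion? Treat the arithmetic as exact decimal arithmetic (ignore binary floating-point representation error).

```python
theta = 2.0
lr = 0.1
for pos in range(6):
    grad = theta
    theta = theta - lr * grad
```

Let's trace through this code step by step.

Initialize: theta = 2.0
Initialize: lr = 0.1
Entering loop: for pos in range(6):
After iteration 1: pos = 0, theta = 1.8, grad = 2.0
After iteration 2: pos = 1, theta = 1.62, grad = 1.8
After iteration 3: pos = 2, theta = 1.458, grad = 1.62
After iteration 4: pos = 3, theta = 1.3122, grad = 1.458
After iteration 5: pos = 4, theta = 1.18098, grad = 1.3122
After iteration 6: pos = 5, theta = 1.062882, grad = 1.18098
Loop ends.

Final answer: 1.062882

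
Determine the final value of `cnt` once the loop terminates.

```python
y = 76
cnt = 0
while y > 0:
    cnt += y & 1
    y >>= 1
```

Let's trace through this code step by step.

Initialize: y = 76
Initialize: cnt = 0
Entering loop: while y > 0:
After iteration 1: y = 38, cnt = 0
After iteration 2: y = 19, cnt = 0
After iteration 3: y = 9, cnt = 1
After iteration 4: y = 4, cnt = 2
After iteration 5: y = 2, cnt = 2
After iteration 6: y = 1, cnt = 2
After iteration 7: y = 0, cnt = 3
Loop ends.

Final answer: 3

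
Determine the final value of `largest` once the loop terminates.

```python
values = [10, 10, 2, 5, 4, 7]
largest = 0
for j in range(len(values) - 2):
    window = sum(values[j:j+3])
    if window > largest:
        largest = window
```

Let's trace through this code step by step.

Initialize: values = [10, 10, 2, 5, 4, 7]
Initialize: largest = 0
Entering loop: for j in range(len(values) - 2):
After iteration 1: j = 0, largest = 22, window = 22
After iteration 2: j = 1, largest = 22, window = 17
After iteration 3: j = 2, largest = 22, window = 11
After iteration 4: j = 3, largest = 22, window = 16
Loop ends.

Final answer: 22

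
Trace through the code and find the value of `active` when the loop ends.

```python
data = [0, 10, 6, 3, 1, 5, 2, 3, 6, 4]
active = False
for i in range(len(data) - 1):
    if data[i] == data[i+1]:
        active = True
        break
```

Let's trace through this code step by step.

Initialize: data = [0, 10, 6, 3, 1, 5, 2, 3, 6, 4]
Initialize: active = False
Entering loop: for i in range(len(data) - 1):
After iteration 1: i = 0, active = False
After iteration 2: i = 1, active = False
After iteration 3: i = 2, active = False
After iteration 4: i = 3, active = False
After iteration 5: i = 4, active = False
After iteration 6: i = 5, active = False
After iteration 7: i = 6, active = False
After iteration 8: i = 7, active = False
After iteration 9: i = 8, active = False
Loop ends.

Final answer: False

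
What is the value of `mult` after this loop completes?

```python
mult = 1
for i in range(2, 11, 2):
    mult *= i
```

Let's trace through this code step by step.

Initialize: mult = 1
Entering loop: for i in range(2, 11, 2):
After iteration 1: i = 2, mult = 2
After iteration 2: i = 4, mult = 8
After iteration 3: i = 6, mult = 48
After iteration 4: i = 8, mult = 384
After iteration 5: i = 10, mult = 3840
Loop ends.

Final answer: 3840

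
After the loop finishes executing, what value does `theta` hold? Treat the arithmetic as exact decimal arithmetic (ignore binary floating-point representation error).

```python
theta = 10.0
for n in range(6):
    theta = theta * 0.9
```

Let's trace through this code step by step.

Initialize: theta = 10.0
Entering loop: for n in range(6):
After iteration 1: n = 0, theta = 9.0
After iteration 2: n = 1, theta = 8.1
After iteration 3: n = 2, theta = 7.29
After iteration 4: n = 3, theta = 6.561
After iteration 5: n = 4, theta = 5.9049
After iteration 6: n = 5, theta = 5.31441
Loop ends.

Final answer: 5.31441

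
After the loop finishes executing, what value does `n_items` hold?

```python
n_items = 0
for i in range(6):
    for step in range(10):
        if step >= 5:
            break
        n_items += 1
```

Let's trace through this code step by step.

Initialize: n_items = 0
Entering loop: for i in range(6):
After iteration 1: i = 0, n_items = 5
After iteration 2: i = 1, n_items = 10
After iteration 3: i = 2, n_items = 15
After iteration 4: i = 3, n_items = 20
After iteration 5: i = 4, n_items = 25
After iteration 6: i = 5, n_items = 30
Loop ends.

Final answer: 30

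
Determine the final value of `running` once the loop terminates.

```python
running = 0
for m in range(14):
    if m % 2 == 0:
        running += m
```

Let's trace through this code step by step.

Initialize: running = 0
Entering loop: for m in range(14):
After iteration 1: m = 0, running = 0
After iteration 2: m = 1, running = 0
After iteration 3: m = 2, running = 2
After iteration 4: m = 3, running = 2
After iteration 5: m = 4, running = 6
After iteration 6: m = 5, running = 6
After iteration 7: m = 6, running = 12
After iteration 8: m = 7, running = 12
After iteration 9: m = 8, running = 20
After iteration 10: m = 9, running = 20
After iteration 11: m = 10, running = 30
After iteration 12: m = 11, running = 30
After iteration 13: m = 12, running = 42
After iteration 14: m = 13, running = 42
Loop ends.

Final answer: 42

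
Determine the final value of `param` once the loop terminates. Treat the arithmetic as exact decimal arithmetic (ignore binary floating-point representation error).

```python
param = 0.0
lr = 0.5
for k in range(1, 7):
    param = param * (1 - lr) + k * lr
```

Let's trace through this code step by step.

Initialize: param = 0.0
Initialize: lr = 0.5
Entering loop: for k in range(1, 7):
After iteration 1: k = 1, param = 0.5
After iteration 2: k = 2, param = 1.25
After iteration 3: k = 3, param = 2.125
After iteration 4: k = 4, param = 3.0625
After iteration 5: k = 5, param = 4.03125
After iteration 6: k = 6, param = 5.015625
Loop ends.

Final answer: 5.015625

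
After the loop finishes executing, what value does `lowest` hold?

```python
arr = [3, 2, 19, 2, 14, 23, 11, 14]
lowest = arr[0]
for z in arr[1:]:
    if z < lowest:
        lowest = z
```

Let's trace through this code step by step.

Initialize: arr = [3, 2, 19, 2, 14, 23, 11, 14]
Initialize: lowest = 3
Entering loop: for z in arr[1:]:
After iteration 1: z = 2, lowest = 2
After iteration 2: z = 19, lowest = 2
After iteration 3: z = 2, lowest = 2
After iteration 4: z = 14, lowest = 2
After iteration 5: z = 23, lowest = 2
After iteration 6: z = 11, lowest = 2
After iteration 7: z = 14, lowest = 2
Loop ends.

Final answer: 2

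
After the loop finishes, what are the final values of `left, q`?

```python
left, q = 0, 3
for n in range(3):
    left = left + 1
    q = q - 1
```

Let's trace through this code step by step.

Initialize: left = 0
Initialize: q = 3
Entering loop: for n in range(3):
After iteration 1: n = 0, left = 1, q = 2
After iteration 2: n = 1, left = 2, q = 1
After iteration 3: n = 2, left = 3, q = 0
Loop ends.

Final answer: 3, 0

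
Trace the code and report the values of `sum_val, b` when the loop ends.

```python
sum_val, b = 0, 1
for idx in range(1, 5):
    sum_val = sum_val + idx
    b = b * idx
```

Let's trace through this code step by step.

Initialize: sum_val = 0
Initialize: b = 1
Entering loop: for idx in range(1, 5):
After iteration 1: idx = 1, sum_val = 1, b = 1
After iteration 2: idx = 2, sum_val = 3, b = 2
After iteration 3: idx = 3, sum_val = 6, b = 6
After iteration 4: idx = 4, sum_val = 10, b = 24
Loop ends.

Final answer: 10, 24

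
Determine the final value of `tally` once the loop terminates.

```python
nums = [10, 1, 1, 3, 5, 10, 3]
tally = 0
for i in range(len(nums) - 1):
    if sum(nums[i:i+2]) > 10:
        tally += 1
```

Let's trace through this code step by step.

Initialize: nums = [10, 1, 1, 3, 5, 10, 3]
Initialize: tally = 0
Entering loop: for i in range(len(nums) - 1):
After iteration 1: i = 0, tally = 1
After iteration 2: i = 1, tally = 1
After iteration 3: i = 2, tally = 1
After iteration 4: i = 3, tally = 1
After iteration 5: i = 4, tally = 2
After iteration 6: i = 5, tally = 3
Loop ends.

Final answer: 3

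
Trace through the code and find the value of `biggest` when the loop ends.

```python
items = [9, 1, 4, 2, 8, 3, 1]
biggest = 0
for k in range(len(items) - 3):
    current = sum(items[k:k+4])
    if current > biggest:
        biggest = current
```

Let's trace through this code step by step.

Initialize: items = [9, 1, 4, 2, 8, 3, 1]
Initialize: biggest = 0
Entering loop: for k in range(len(items) - 3):
After iteration 1: k = 0, biggest = 16, current = 16
After iteration 2: k = 1, biggest = 16, current = 15
After iteration 3: k = 2, biggest = 17, current = 17
After iteration 4: k = 3, biggest = 17, current = 14
Loop ends.

Final answer: 17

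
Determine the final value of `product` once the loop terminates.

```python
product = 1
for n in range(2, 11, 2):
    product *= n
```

Let's trace through this code step by step.

Initialize: product = 1
Entering loop: for n in range(2, 11, 2):
After iteration 1: n = 2, product = 2
After iteration 2: n = 4, product = 8
After iteration 3: n = 6, product = 48
After iteration 4: n = 8, product = 384
After iteration 5: n = 10, product = 3840
Loop ends.

Final answer: 3840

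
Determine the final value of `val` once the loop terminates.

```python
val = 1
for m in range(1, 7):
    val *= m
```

Let's trace through this code step by step.

Initialize: val = 1
Entering loop: for m in range(1, 7):
After iteration 1: m = 1, val = 1
After iteration 2: m = 2, val = 2
After iteration 3: m = 3, val = 6
After iteration 4: m = 4, val = 24
After iteration 5: m = 5, val = 120
After iteration 6: m = 6, val = 720
Loop ends.

Final answer: 720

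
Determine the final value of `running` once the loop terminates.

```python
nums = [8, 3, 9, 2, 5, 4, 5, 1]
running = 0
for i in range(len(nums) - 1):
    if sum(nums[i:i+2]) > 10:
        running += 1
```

Let's trace through this code step by step.

Initialize: nums = [8, 3, 9, 2, 5, 4, 5, 1]
Initialize: running = 0
Entering loop: for i in range(len(nums) - 1):
After iteration 1: i = 0, running = 1
After iteration 2: i = 1, running = 2
After iteration 3: i = 2, running = 3
After iteration 4: i = 3, running = 3
After iteration 5: i = 4, running = 3
After iteration 6: i = 5, running = 3
After iteration 7: i = 6, running = 3
Loop ends.

Final answer: 3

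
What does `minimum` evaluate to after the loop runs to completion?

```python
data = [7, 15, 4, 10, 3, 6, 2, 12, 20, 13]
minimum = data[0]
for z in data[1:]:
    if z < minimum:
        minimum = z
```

Let's trace through this code step by step.

Initialize: data = [7, 15, 4, 10, 3, 6, 2, 12, 20, 13]
Initialize: minimum = 7
Entering loop: for z in data[1:]:
After iteration 1: z = 15, minimum = 7
After iteration 2: z = 4, minimum = 4
After iteration 3: z = 10, minimum = 4
After iteration 4: z = 3, minimum = 3
After iteration 5: z = 6, minimum = 3
After iteration 6: z = 2, minimum = 2
After iteration 7: z = 12, minimum = 2
After iteration 8: z = 20, minimum = 2
After iteration 9: z = 13, minimum = 2
Loop ends.

Final answer: 2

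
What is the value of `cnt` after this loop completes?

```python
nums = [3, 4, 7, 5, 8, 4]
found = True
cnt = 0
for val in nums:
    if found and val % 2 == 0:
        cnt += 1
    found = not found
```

Let's trace through this code step by step.

Initialize: nums = [3, 4, 7, 5, 8, 4]
Initialize: found = True
Initialize: cnt = 0
Entering loop: for val in nums:
After iteration 1: val = 3, found = False, cnt = 0
After iteration 2: val = 4, found = True, cnt = 0
After iteration 3: val = 7, found = False, cnt = 0
After iteration 4: val = 5, found = True, cnt = 0
After iteration 5: val = 8, found = False, cnt = 1
After iteration 6: val = 4, found = True, cnt = 1
Loop ends.

Final answer: 1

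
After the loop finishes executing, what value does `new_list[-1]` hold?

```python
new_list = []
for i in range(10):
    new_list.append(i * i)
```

Let's trace through this code step by step.

Initialize: new_list = []
Entering loop: for i in range(10):
After iteration 1: i = 0, new_list = [0]
After iteration 2: i = 1, new_list = [0, 1]
After iteration 3: i = 2, new_list = [0, 1, 4]
After iteration 4: i = 3, new_list = [0, 1, 4, 9]
After iteration 5: i = 4, new_list = [0, 1, 4, 9, 16]
After iteration 6: i = 5, new_list = [0, 1, 4, 9, 16, 25]
After iteration 7: i = 6, new_list = [0, 1, 4, 9, 16, 25, 36]
After iteration 8: i = 7, new_list = [0, 1, 4, 9, 16, 25, 36, 49]
After iteration 9: i = 8, new_list = [0, 1, 4, 9, 16, 25, 36, 49, 64]
After iteration 10: i = 9, new_list = [0, 1, 4, 9, 16, 25, 36, 49, 64, 81]
Loop ends.
new_list[-1] = 81

Final answer: 81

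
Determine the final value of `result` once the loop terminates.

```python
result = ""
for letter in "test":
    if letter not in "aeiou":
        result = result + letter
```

Let's trace through this code step by step.

Initialize: result = ''
Entering loop: for letter in "test":
After iteration 1: letter = 't', result = 't'
After iteration 2: letter = 'e', result = 't'
After iteration 3: letter = 's', result = 'ts'
After iteration 4: letter = 't', result = 'tst'
Loop ends.

Final answer: 'tst'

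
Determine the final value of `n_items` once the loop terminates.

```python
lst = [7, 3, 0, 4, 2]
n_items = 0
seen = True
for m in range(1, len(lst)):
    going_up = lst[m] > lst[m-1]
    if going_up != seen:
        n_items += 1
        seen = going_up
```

Let's trace through this code step by step.

Initialize: lst = [7, 3, 0, 4, 2]
Initialize: n_items = 0
Initialize: seen = True
Entering loop: for m in range(1, len(lst)):
After iteration 1: m = 1, n_items = 1, seen = False, going_up = False
After iteration 2: m = 2, n_items = 1, seen = False, going_up = False
After iteration 3: m = 3, n_items = 2, seen = True, going_up = True
After iteration 4: m = 4, n_items = 3, seen = False, going_up = False
Loop ends.

Final answer: 3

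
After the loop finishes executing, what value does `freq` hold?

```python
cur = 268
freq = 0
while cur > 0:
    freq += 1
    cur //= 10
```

Let's trace through this code step by step.

Initialize: cur = 268
Initialize: freq = 0
Entering loop: while cur > 0:
After iteration 1: cur = 26, freq = 1
After iteration 2: cur = 2, freq = 2
After iteration 3: cur = 0, freq = 3
Loop ends.

Final answer: 3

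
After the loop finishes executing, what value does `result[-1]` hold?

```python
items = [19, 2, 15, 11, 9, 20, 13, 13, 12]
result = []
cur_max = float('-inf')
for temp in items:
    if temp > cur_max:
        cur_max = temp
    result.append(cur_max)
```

Let's trace through this code step by step.

Initialize: items = [19, 2, 15, 11, 9, 20, 13, 13, 12]
Initialize: result = []
Initialize: cur_max = -inf
Entering loop: for temp in items:
After iteration 1: temp = 19, result = [19], cur_max = 19
After iteration 2: temp = 2, result = [19, 19], cur_max = 19
After iteration 3: temp = 15, result = [19, 19, 19], cur_max = 19
After iteration 4: temp = 11, result = [19, 19, 19, 19], cur_max = 19
After iteration 5: temp = 9, result = [19, 19, 19, 19, 19], cur_max = 19
After iteration 6: temp = 20, result = [19, 19, 19, 19, 19, 20], cur_max = 20
After iteration 7: temp = 13, result = [19, 19, 19, 19, 19, 20, 20], cur_max = 20
After iteration 8: temp = 13, result = [19, 19, 19, 19, 19, 20, 20, 20], cur_max = 20
After iteration 9: temp = 12, result = [19, 19, 19, 19, 19, 20, 20, 20, 20], cur_max = 20
Loop ends.
result[-1] = 20

Final answer: 20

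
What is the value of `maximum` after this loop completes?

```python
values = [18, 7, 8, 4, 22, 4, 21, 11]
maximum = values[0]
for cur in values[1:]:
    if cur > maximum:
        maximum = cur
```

Let's trace through this code step by step.

Initialize: values = [18, 7, 8, 4, 22, 4, 21, 11]
Initialize: maximum = 18
Entering loop: for cur in values[1:]:
After iteration 1: cur = 7, maximum = 18
After iteration 2: cur = 8, maximum = 18
After iteration 3: cur = 4, maximum = 18
After iteration 4: cur = 22, maximum = 22
After iteration 5: cur = 4, maximum = 22
After iteration 6: cur = 21, maximum = 22
After iteration 7: cur = 11, maximum = 22
Loop ends.

Final answer: 22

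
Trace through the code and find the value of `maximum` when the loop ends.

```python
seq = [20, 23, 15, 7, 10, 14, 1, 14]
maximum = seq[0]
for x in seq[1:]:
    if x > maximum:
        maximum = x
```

Let's trace through this code step by step.

Initialize: seq = [20, 23, 15, 7, 10, 14, 1, 14]
Initialize: maximum = 20
Entering loop: for x in seq[1:]:
After iteration 1: x = 23, maximum = 23
After iteration 2: x = 15, maximum = 23
After iteration 3: x = 7, maximum = 23
After iteration 4: x = 10, maximum = 23
After iteration 5: x = 14, maximum = 23
After iteration 6: x = 1, maximum = 23
After iteration 7: x = 14, maximum = 23
Loop ends.

Final answer: 23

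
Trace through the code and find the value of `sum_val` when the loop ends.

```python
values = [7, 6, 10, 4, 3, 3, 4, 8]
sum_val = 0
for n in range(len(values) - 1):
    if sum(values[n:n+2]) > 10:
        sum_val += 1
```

Let's trace through this code step by step.

Initialize: values = [7, 6, 10, 4, 3, 3, 4, 8]
Initialize: sum_val = 0
Entering loop: for n in range(len(values) - 1):
After iteration 1: n = 0, sum_val = 1
After iteration 2: n = 1, sum_val = 2
After iteration 3: n = 2, sum_val = 3
After iteration 4: n = 3, sum_val = 3
After iteration 5: n = 4, sum_val = 3
After iteration 6: n = 5, sum_val = 3
After iteration 7: n = 6, sum_val = 4
Loop ends.

Final answer: 4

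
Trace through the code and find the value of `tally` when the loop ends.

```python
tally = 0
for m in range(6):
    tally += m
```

Let's trace through this code step by step.

Initialize: tally = 0
Entering loop: for m in range(6):
After iteration 1: m = 0, tally = 0
After iteration 2: m = 1, tally = 1
After iteration 3: m = 2, tally = 3
After iteration 4: m = 3, tally = 6
After iteration 5: m = 4, tally = 10
After iteration 6: m = 5, tally = 15
Loop ends.

Final answer: 15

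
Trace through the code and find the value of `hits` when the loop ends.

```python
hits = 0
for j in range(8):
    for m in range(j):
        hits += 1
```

Let's trace through this code step by step.

Initialize: hits = 0
Entering loop: for j in range(8):
After iteration 1: j = 0, hits = 0
After iteration 2: j = 1, hits = 1, m = 0
After iteration 3: j = 2, hits = 3, m = 1
After iteration 4: j = 3, hits = 6, m = 2
After iteration 5: j = 4, hits = 10, m = 3
After iteration 6: j = 5, hits = 15, m = 4
After iteration 7: j = 6, hits = 21, m = 5
After iteration 8: j = 7, hits = 28, m = 6
Loop ends.

Final answer: 28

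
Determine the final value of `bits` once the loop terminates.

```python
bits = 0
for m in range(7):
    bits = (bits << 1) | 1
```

Let's trace through this code step by step.

Initialize: bits = 0
Entering loop: for m in range(7):
After iteration 1: m = 0, bits = 1
After iteration 2: m = 1, bits = 3
After iteration 3: m = 2, bits = 7
After iteration 4: m = 3, bits = 15
After iteration 5: m = 4, bits = 31
After iteration 6: m = 5, bits = 63
After iteration 7: m = 6, bits = 127
Loop ends.

Final answer: 127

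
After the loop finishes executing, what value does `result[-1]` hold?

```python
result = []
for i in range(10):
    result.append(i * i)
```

Let's trace through this code step by step.

Initialize: result = []
Entering loop: for i in range(10):
After iteration 1: i = 0, result = [0]
After iteration 2: i = 1, result = [0, 1]
After iteration 3: i = 2, result = [0, 1, 4]
After iteration 4: i = 3, result = [0, 1, 4, 9]
After iteration 5: i = 4, result = [0, 1, 4, 9, 16]
After iteration 6: i = 5, result = [0, 1, 4, 9, 16, 25]
After iteration 7: i = 6, result = [0, 1, 4, 9, 16, 25, 36]
After iteration 8: i = 7, result = [0, 1, 4, 9, 16, 25, 36, 49]
After iteration 9: i = 8, result = [0, 1, 4, 9, 16, 25, 36, 49, 64]
After iteration 10: i = 9, result = [0, 1, 4, 9, 16, 25, 36, 49, 64, 81]
Loop ends.
result[-1] = 81

Final answer: 81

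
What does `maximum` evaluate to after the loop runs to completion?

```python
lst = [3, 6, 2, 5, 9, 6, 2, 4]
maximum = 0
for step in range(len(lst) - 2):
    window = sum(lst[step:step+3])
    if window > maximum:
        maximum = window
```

Let's trace through this code step by step.

Initialize: lst = [3, 6, 2, 5, 9, 6, 2, 4]
Initialize: maximum = 0
Entering loop: for step in range(len(lst) - 2):
After iteration 1: step = 0, maximum = 11, window = 11
After iteration 2: step = 1, maximum = 13, window = 13
After iteration 3: step = 2, maximum = 16, window = 16
After iteration 4: step = 3, maximum = 20, window = 20
After iteration 5: step = 4, maximum = 20, window = 17
After iteration 6: step = 5, maximum = 20, window = 12
Loop ends.

Final answer: 20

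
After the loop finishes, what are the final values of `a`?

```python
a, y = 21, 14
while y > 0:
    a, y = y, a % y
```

Let's trace through this code step by step.

Initialize: a = 21
Initialize: y = 14
Entering loop: while y > 0:
After iteration 1: a = 14, y = 7
After iteration 2: a = 7, y = 0
Loop ends.

Final answer: 7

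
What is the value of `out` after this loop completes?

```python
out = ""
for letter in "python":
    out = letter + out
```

Let's trace through this code step by step.

Initialize: out = ''
Entering loop: for letter in "python":
After iteration 1: letter = 'p', out = 'p'
After iteration 2: letter = 'y', out = 'yp'
After iteration 3: letter = 't', out = 'typ'
After iteration 4: letter = 'h', out = 'htyp'
After iteration 5: letter = 'o', out = 'ohtyp'
After iteration 6: letter = 'n', out = 'nohtyp'
Loop ends.

Final answer: 'nohtyp'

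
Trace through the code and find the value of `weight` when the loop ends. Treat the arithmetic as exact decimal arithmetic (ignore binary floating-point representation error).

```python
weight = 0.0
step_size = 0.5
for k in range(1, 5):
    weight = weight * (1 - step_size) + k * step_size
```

Let's trace through this code step by step.

Initialize: weight = 0.0
Initialize: step_size = 0.5
Entering loop: for k in range(1, 5):
After iteration 1: k = 1, weight = 0.5
After iteration 2: k = 2, weight = 1.25
After iteration 3: k = 3, weight = 2.125
After iteration 4: k = 4, weight = 3.0625
Loop ends.

Final answer: 3.0625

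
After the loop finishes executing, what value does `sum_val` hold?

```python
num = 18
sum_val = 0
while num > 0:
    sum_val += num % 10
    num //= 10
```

Let's trace through this code step by step.

Initialize: num = 18
Initialize: sum_val = 0
Entering loop: while num > 0:
After iteration 1: num = 1, sum_val = 8
After iteration 2: num = 0, sum_val = 9
Loop ends.

Final answer: 9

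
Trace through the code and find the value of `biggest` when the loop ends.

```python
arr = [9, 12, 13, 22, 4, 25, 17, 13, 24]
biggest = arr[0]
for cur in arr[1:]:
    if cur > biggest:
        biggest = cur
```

Let's trace through this code step by step.

Initialize: arr = [9, 12, 13, 22, 4, 25, 17, 13, 24]
Initialize: biggest = 9
Entering loop: for cur in arr[1:]:
After iteration 1: cur = 12, biggest = 12
After iteration 2: cur = 13, biggest = 13
After iteration 3: cur = 22, biggest = 22
After iteration 4: cur = 4, biggest = 22
After iteration 5: cur = 25, biggest = 25
After iteration 6: cur = 17, biggest = 25
After iteration 7: cur = 13, biggest = 25
After iteration 8: cur = 24, biggest = 25
Loop ends.

Final answer: 25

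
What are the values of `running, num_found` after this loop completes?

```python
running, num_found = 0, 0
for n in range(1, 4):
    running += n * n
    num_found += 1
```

Let's trace through this code step by step.

Initialize: running = 0
Initialize: num_found = 0
Entering loop: for n in range(1, 4):
After iteration 1: n = 1, running = 1, num_found = 1
After iteration 2: n = 2, running = 5, num_found = 2
After iteration 3: n = 3, running = 14, num_found = 3
Loop ends.

Final answer: 14, 3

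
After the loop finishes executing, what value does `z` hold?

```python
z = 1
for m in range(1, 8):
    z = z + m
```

Let's trace through this code step by step.

Initialize: z = 1
Entering loop: for m in range(1, 8):
After iteration 1: m = 1, z = 2
After iteration 2: m = 2, z = 4
After iteration 3: m = 3, z = 7
After iteration 4: m = 4, z = 11
After iteration 5: m = 5, z = 16
After iteration 6: m = 6, z = 22
After iteration 7: m = 7, z = 29
Loop ends.

Final answer: 29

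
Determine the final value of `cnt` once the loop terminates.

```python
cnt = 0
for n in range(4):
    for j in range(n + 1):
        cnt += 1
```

Let's trace through this code step by step.

Initialize: cnt = 0
Entering loop: for n in range(4):
After iteration 1: n = 0, cnt = 1, j = 0
After iteration 2: n = 1, cnt = 3, j = 1
After iteration 3: n = 2, cnt = 6, j = 2
After iteration 4: n = 3, cnt = 10, j = 3
Loop ends.

Final answer: 10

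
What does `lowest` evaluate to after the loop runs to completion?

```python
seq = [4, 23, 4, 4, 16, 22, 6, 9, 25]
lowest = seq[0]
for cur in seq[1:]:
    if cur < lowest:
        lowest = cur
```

Let's trace through this code step by step.

Initialize: seq = [4, 23, 4, 4, 16, 22, 6, 9, 25]
Initialize: lowest = 4
Entering loop: for cur in seq[1:]:
After iteration 1: cur = 23, lowest = 4
After iteration 2: cur = 4, lowest = 4
After iteration 3: cur = 4, lowest = 4
After iteration 4: cur = 16, lowest = 4
After iteration 5: cur = 22, lowest = 4
After iteration 6: cur = 6, lowest = 4
After iteration 7: cur = 9, lowest = 4
After iteration 8: cur = 25, lowest = 4
Loop ends.

Final answer: 4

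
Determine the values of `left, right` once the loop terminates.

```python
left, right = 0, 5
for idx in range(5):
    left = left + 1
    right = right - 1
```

Let's trace through this code step by step.

Initialize: left = 0
Initialize: right = 5
Entering loop: for idx in range(5):
After iteration 1: idx = 0, left = 1, right = 4
After iteration 2: idx = 1, left = 2, right = 3
After iteration 3: idx = 2, left = 3, right = 2
After iteration 4: idx = 3, left = 4, right = 1
After iteration 5: idx = 4, left = 5, right = 0
Loop ends.

Final answer: 5, 0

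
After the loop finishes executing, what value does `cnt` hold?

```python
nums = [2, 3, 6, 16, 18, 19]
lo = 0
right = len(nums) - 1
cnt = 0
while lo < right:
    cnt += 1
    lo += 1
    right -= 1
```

Let's trace through this code step by step.

Initialize: nums = [2, 3, 6, 16, 18, 19]
Initialize: lo = 0
Initialize: right = 5
Initialize: cnt = 0
Entering loop: while lo < right:
After iteration 1: lo = 1, right = 4, cnt = 1
After iteration 2: lo = 2, right = 3, cnt = 2
After iteration 3: lo = 3, right = 2, cnt = 3
Loop ends.

Final answer: 3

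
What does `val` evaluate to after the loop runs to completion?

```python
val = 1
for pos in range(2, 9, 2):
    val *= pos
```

Let's trace through this code step by step.

Initialize: val = 1
Entering loop: for pos in range(2, 9, 2):
After iteration 1: pos = 2, val = 2
After iteration 2: pos = 4, val = 8
After iteration 3: pos = 6, val = 48
After iteration 4: pos = 8, val = 384
Loop ends.

Final answer: 384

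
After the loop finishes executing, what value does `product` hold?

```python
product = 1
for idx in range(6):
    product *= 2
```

Let's trace through this code step by step.

Initialize: product = 1
Entering loop: for idx in range(6):
After iteration 1: idx = 0, product = 2
After iteration 2: idx = 1, product = 4
After iteration 3: idx = 2, product = 8
After iteration 4: idx = 3, product = 16
After iteration 5: idx = 4, product = 32
After iteration 6: idx = 5, product = 64
Loop ends.

Final answer: 64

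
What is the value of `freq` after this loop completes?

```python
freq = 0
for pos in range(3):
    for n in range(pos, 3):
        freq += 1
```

Let's trace through this code step by step.

Initialize: freq = 0
Entering loop: for pos in range(3):
After iteration 1: pos = 0, freq = 3
After iteration 2: pos = 1, freq = 5
After iteration 3: pos = 2, freq = 6
Loop ends.

Final answer: 6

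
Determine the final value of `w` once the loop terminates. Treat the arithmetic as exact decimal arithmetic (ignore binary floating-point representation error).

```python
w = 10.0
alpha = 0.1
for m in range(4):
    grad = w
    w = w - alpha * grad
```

Let's trace through this code step by step.

Initialize: w = 10.0
Initialize: alpha = 0.1
Entering loop: for m in range(4):
After iteration 1: m = 0, w = 9.0, grad = 10.0
After iteration 2: m = 1, w = 8.1, grad = 9.0
After iteration 3: m = 2, w = 7.29, grad = 8.1
After iteration 4: m = 3, w = 6.561, grad = 7.29
Loop ends.

Final answer: 6.561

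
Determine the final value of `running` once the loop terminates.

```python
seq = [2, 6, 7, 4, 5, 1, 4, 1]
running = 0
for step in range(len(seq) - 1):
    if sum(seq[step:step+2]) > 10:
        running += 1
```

Let's trace through this code step by step.

Initialize: seq = [2, 6, 7, 4, 5, 1, 4, 1]
Initialize: running = 0
Entering loop: for step in range(len(seq) - 1):
After iteration 1: step = 0, running = 0
After iteration 2: step = 1, running = 1
After iteration 3: step = 2, running = 2
After iteration 4: step = 3, running = 2
After iteration 5: step = 4, running = 2
After iteration 6: step = 5, running = 2
After iteration 7: step = 6, running = 2
Loop ends.

Final answer: 2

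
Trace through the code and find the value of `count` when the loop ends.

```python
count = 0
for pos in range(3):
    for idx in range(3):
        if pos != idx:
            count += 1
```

Let's trace through this code step by step.

Initialize: count = 0
Entering loop: for pos in range(3):
After iteration 1: pos = 0, count = 2
After iteration 2: pos = 1, count = 4
After iteration 3: pos = 2, count = 6
Loop ends.

Final answer: 6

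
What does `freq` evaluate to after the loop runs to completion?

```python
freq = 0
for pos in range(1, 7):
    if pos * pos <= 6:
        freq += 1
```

Let's trace through this code step by step.

Initialize: freq = 0
Entering loop: for pos in range(1, 7):
After iteration 1: pos = 1, freq = 1
After iteration 2: pos = 2, freq = 2
After iteration 3: pos = 3, freq = 2
After iteration 4: pos = 4, freq = 2
After iteration 5: pos = 5, freq = 2
After iteration 6: pos = 6, freq = 2
Loop ends.

Final answer: 2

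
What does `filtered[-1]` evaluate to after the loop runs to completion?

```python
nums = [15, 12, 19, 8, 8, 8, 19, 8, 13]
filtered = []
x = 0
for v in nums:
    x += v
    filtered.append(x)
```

Let's trace through this code step by step.

Initialize: nums = [15, 12, 19, 8, 8, 8, 19, 8, 13]
Initialize: filtered = []
Initialize: x = 0
Entering loop: for v in nums:
After iteration 1: v = 15, filtered = [15], x = 15
After iteration 2: v = 12, filtered = [15, 27], x = 27
After iteration 3: v = 19, filtered = [15, 27, 46], x = 46
After iteration 4: v = 8, filtered = [15, 27, 46, 54], x = 54
After iteration 5: v = 8, filtered = [15, 27, 46, 54, 62], x = 62
After iteration 6: v = 8, filtered = [15, 27, 46, 54, 62, 70], x = 70
After iteration 7: v = 19, filtered = [15, 27, 46, 54, 62, 70, 89], x = 89
After iteration 8: v = 8, filtered = [15, 27, 46, 54, 62, 70, 89, 97], x = 97
After iteration 9: v = 13, filtered = [15, 27, 46, 54, 62, 70, 89, 97, 110], x = 110
Loop ends.
filtered[-1] = 110

Final answer: 110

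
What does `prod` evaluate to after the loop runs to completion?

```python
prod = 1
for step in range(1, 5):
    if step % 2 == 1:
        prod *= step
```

Let's trace through this code step by step.

Initialize: prod = 1
Entering loop: for step in range(1, 5):
After iteration 1: step = 1, prod = 1
After iteration 2: step = 2, prod = 1
After iteration 3: step = 3, prod = 3
After iteration 4: step = 4, prod = 3
Loop ends.

Final answer: 3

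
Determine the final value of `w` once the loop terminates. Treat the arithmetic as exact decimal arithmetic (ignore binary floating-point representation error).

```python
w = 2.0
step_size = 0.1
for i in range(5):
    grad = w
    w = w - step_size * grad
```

Let's trace through this code step by step.

Initialize: w = 2.0
Initialize: step_size = 0.1
Entering loop: for i in range(5):
After iteration 1: i = 0, w = 1.8, grad = 2.0
After iteration 2: i = 1, w = 1.62, grad = 1.8
After iteration 3: i = 2, w = 1.458, grad = 1.62
After iteration 4: i = 3, w = 1.3122, grad = 1.458
After iteration 5: i = 4, w = 1.18098, grad = 1.3122
Loop ends.

Final answer: 1.18098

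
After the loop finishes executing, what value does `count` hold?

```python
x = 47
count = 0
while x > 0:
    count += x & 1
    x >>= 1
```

Let's trace through this code step by step.

Initialize: x = 47
Initialize: count = 0
Entering loop: while x > 0:
After iteration 1: x = 23, count = 1
After iteration 2: x = 11, count = 2
After iteration 3: x = 5, count = 3
After iteration 4: x = 2, count = 4
After iteration 5: x = 1, count = 4
After iteration 6: x = 0, count = 5
Loop ends.

Final answer: 5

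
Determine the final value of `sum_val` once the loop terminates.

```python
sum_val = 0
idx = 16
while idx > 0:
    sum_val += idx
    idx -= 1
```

Let's trace through this code step by step.

Initialize: sum_val = 0
Initialize: idx = 16
Entering loop: while idx > 0:
After iteration 1: sum_val = 16, idx = 15
After iteration 2: sum_val = 31, idx = 14
After iteration 3: sum_val = 45, idx = 13
After iteration 4: sum_val = 58, idx = 12
After iteration 5: sum_val = 70, idx = 11
After iteration 6: sum_val = 81, idx = 10
After iteration 7: sum_val = 91, idx = 9
After iteration 8: sum_val = 100, idx = 8
After iteration 9: sum_val = 108, idx = 7
After iteration 10: sum_val = 115, idx = 6
After iteration 11: sum_val = 121, idx = 5
After iteration 12: sum_val = 126, idx = 4
After iteration 13: sum_val = 130, idx = 3
After iteration 14: sum_val = 133, idx = 2
After iteration 15: sum_val = 135, idx = 1
After iteration 16: sum_val = 136, idx = 0
Loop ends.

Final answer: 136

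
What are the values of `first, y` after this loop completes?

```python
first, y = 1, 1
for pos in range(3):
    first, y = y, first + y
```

Let's trace through this code step by step.

Initialize: first = 1
Initialize: y = 1
Entering loop: for pos in range(3):
After iteration 1: pos = 0, first = 1, y = 2
After iteration 2: pos = 1, first = 2, y = 3
After iteration 3: pos = 2, first = 3, y = 5
Loop ends.

Final answer: 3, 5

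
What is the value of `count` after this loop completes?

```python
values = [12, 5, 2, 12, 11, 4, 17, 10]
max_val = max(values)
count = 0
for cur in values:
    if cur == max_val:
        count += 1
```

Let's trace through this code step by step.

Initialize: values = [12, 5, 2, 12, 11, 4, 17, 10]
Initialize: max_val = 17
Initialize: count = 0
Entering loop: for cur in values:
After iteration 1: cur = 12, count = 0
After iteration 2: cur = 5, count = 0
After iteration 3: cur = 2, count = 0
After iteration 4: cur = 12, count = 0
After iteration 5: cur = 11, count = 0
After iteration 6: cur = 4, count = 0
After iteration 7: cur = 17, count = 1
After iteration 8: cur = 10, count = 1
Loop ends.

Final answer: 1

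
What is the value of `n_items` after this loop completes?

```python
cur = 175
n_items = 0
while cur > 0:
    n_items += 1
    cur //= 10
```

Let's trace through this code step by step.

Initialize: cur = 175
Initialize: n_items = 0
Entering loop: while cur > 0:
After iteration 1: cur = 17, n_items = 1
After iteration 2: cur = 1, n_items = 2
After iteration 3: cur = 0, n_items = 3
Loop ends.

Final answer: 3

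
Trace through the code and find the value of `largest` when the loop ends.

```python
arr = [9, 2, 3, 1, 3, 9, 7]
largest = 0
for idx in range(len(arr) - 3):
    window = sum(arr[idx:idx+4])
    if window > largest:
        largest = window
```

Let's trace through this code step by step.

Initialize: arr = [9, 2, 3, 1, 3, 9, 7]
Initialize: largest = 0
Entering loop: for idx in range(len(arr) - 3):
After iteration 1: idx = 0, largest = 15, window = 15
After iteration 2: idx = 1, largest = 15, window = 9
After iteration 3: idx = 2, largest = 16, window = 16
After iteration 4: idx = 3, largest = 20, window = 20
Loop ends.

Final answer: 20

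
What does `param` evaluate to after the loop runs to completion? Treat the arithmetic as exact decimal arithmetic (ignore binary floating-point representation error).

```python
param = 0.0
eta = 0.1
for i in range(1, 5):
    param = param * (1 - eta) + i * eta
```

Let's trace through this code step by step.

Initialize: param = 0.0
Initialize: eta = 0.1
Entering loop: for i in range(1, 5):
After iteration 1: i = 1, param = 0.1
After iteration 2: i = 2, param = 0.29
After iteration 3: i = 3, param = 0.561
After iteration 4: i = 4, param = 0.9049
Loop ends.

Final answer: 0.9049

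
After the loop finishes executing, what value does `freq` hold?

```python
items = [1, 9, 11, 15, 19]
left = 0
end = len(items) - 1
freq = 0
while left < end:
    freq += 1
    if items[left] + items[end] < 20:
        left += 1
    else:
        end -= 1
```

Let's trace through this code step by step.

Initialize: items = [1, 9, 11, 15, 19]
Initialize: left = 0
Initialize: end = 4
Initialize: freq = 0
Entering loop: while left < end:
After iteration 1: left = 0, end = 3, freq = 1
After iteration 2: left = 1, end = 3, freq = 2
After iteration 3: left = 1, end = 2, freq = 3
After iteration 4: left = 1, end = 1, freq = 4
Loop ends.

Final answer: 4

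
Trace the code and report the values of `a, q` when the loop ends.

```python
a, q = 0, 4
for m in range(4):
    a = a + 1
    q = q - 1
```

Let's trace through this code step by step.

Initialize: a = 0
Initialize: q = 4
Entering loop: for m in range(4):
After iteration 1: m = 0, a = 1, q = 3
After iteration 2: m = 1, a = 2, q = 2
After iteration 3: m = 2, a = 3, q = 1
After iteration 4: m = 3, a = 4, q = 0
Loop ends.

Final answer: 4, 0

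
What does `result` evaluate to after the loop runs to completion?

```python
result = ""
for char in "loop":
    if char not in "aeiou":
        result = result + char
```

Let's trace through this code step by step.

Initialize: result = ''
Entering loop: for char in "loop":
After iteration 1: char = 'l', result = 'l'
After iteration 2: char = 'o', result = 'l'
After iteration 3: char = 'o', result = 'l'
After iteration 4: char = 'p', result = 'lp'
Loop ends.

Final answer: 'lp'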